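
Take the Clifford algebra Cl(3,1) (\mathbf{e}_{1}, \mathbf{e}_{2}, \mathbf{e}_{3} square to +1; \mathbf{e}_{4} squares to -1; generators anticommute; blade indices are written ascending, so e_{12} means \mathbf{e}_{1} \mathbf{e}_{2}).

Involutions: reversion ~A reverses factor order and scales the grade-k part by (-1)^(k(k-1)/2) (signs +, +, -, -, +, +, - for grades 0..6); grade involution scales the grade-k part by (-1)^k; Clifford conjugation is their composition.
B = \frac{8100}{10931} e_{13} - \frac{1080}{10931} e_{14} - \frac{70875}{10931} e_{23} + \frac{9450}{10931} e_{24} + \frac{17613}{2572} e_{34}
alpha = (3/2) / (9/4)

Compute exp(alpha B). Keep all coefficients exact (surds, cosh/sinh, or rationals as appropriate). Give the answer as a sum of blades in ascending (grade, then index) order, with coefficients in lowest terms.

B^2 term by term: the squares give (\frac{8100}{10931})^2*(e_{13})^2 + (-\frac{1080}{10931})^2*(e_{14})^2 + (-\frac{70875}{10931})^2*(e_{23})^2 + (\frac{9450}{10931})^2*(e_{24})^2 + (\frac{17613}{2572})^2*(e_{34})^2 = \frac{65610000}{119486761}*(-1) + \frac{1166400}{119486761}*(+1) + \frac{5023265625}{119486761}*(-1) + \frac{89302500}{119486761}*(+1) + \frac{310217769}{6615184}*(+1) = \frac{81}{16} (each basis 2-blade squares to minus the product of its generators' squares); cross terms between blades sharing an index anticommute and cancel; the commuting (index-disjoint) pairs give grade-4 terms 2*c*c'*(blade product), which cancel blade by blade — e_{1234}: -\frac{153090000}{119486761} + \frac{153090000}{119486761} = 0 — confirming B is simple. So B^2 = \frac{81}{16}.
B^2 = \frac{81}{16} — the series telescopes hyperbolically here: l = \frac{9}{4}, alpha*l = \frac{3}{2}, so exp(alpha B) = cosh(\frac{3}{2}) + (sinh(\frac{3}{2})/(\frac{9}{4}))*B = \cosh{\left(\frac{3}{2} \right)} + (\frac{4 \sinh{\left(\frac{3}{2} \right)}}{9})*B.
Answer: \cosh{\left(\frac{3}{2} \right)} + \frac{3600 \sinh{\left(\frac{3}{2} \right)}}{10931} e_{13} - \frac{480 \sinh{\left(\frac{3}{2} \right)}}{10931} e_{14} - \frac{31500 \sinh{\left(\frac{3}{2} \right)}}{10931} e_{23} + \frac{4200 \sinh{\left(\frac{3}{2} \right)}}{10931} e_{24} + \frac{1957 \sinh{\left(\frac{3}{2} \right)}}{643} e_{34}


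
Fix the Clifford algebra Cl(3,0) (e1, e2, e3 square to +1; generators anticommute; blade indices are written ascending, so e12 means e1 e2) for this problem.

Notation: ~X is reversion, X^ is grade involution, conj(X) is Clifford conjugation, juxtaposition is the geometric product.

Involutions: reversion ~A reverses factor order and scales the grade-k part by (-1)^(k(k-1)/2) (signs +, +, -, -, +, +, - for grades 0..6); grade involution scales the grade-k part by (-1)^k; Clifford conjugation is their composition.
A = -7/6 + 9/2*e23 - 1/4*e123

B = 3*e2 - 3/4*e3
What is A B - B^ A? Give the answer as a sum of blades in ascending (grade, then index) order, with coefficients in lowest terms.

first term: -55/8*e2 - 101/8*e3 + 3/16*e12 + 3/4*e13
second term: 1/8*e2 - 115/8*e3 - 3/16*e12 - 3/4*e13
Answer: -7*e2 + 7/4*e3 + 3/8*e12 + 3/2*e13


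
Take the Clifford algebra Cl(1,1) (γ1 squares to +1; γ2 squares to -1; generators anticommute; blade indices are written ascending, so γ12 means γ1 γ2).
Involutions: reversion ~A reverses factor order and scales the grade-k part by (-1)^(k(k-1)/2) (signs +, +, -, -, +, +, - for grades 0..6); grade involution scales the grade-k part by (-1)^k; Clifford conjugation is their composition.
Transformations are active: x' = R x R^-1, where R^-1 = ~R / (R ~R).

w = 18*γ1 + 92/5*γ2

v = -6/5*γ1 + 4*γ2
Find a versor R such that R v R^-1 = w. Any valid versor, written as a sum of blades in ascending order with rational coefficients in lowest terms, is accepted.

Sketch: the shared square -364/25 makes R = v + w = 84/5*γ1 + 112/5*γ2 the natural versor; its sandwich fixes that direction, negates (v - w)/2, and sends v to w.
Answer: 84/5*γ1 + 112/5*γ2


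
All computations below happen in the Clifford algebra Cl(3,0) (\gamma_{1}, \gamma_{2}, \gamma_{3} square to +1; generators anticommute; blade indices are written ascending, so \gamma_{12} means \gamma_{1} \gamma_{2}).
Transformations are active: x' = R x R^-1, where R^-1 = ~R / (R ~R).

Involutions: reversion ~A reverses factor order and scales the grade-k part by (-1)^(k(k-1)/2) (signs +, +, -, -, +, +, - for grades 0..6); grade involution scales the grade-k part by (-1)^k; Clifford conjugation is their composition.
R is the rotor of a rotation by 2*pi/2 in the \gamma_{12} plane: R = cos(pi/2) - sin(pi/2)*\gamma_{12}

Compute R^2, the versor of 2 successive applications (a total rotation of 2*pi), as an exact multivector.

Rotor phase runs at HALF the rotation angle; powers of one rotor simply add phase, so after 2 steps in \gamma_{12} the phase is 2*pi/2 = \pi and R^2 = cos(\pi) - sin(\pi)*\gamma_{12}.
cos(\pi) = -1 and sin(\pi) = 0, so R^2 = -1. The total rotation 2*pi is 1 full turn, so every vector returns to itself, yet the rotor is -1, on the OTHER sheet of the double cover (an odd number of 2*pi turns).
Answer: -1


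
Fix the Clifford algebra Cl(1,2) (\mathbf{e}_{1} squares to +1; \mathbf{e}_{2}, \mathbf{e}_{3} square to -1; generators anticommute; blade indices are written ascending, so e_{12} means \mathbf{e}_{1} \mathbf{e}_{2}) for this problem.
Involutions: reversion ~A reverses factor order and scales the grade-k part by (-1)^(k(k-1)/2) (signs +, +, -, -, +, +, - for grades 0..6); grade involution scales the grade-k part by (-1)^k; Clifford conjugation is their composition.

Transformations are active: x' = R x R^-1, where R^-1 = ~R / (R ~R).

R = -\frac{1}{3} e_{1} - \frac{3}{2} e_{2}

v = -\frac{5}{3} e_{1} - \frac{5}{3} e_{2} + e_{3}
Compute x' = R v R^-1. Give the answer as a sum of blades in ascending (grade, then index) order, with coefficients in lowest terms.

~R = -\frac{1}{3} e_{1} - \frac{3}{2} e_{2}, and R ~R = -\frac{77}{36}, so R^-1 = ~R / (-\frac{77}{36}).
R v = -\frac{35}{18} - \frac{35}{18} e_{12} - \frac{1}{3} e_{13} - \frac{3}{2} e_{23}
Answer: \frac{35}{33} e_{1} - \frac{35}{33} e_{2} - e_{3}


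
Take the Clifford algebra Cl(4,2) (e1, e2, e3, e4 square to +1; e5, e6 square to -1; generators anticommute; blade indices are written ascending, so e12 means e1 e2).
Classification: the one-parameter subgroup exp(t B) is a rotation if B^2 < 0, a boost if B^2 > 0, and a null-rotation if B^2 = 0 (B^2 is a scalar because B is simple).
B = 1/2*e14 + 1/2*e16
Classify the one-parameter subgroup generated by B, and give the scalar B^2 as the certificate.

B^2 term by term: the squares give (1/2)^2*(e14)^2 + (1/2)^2*(e16)^2 = 1/4*(-1) + 1/4*(+1) = 0 (each basis 2-blade squares to minus the product of its generators' squares); cross terms between blades sharing an index anticommute and cancel. So B^2 = 0.
Answer: null-rotation, certificate B^2 = 0. Check the certificate: B^2 = 0, and that sign is decisive whatever form B takes.


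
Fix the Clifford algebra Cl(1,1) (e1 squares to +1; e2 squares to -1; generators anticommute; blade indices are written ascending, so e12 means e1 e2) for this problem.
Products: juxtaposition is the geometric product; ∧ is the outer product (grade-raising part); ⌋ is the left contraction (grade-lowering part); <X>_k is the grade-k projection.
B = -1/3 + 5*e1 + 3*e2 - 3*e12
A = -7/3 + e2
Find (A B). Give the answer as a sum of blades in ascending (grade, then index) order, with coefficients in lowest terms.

step 1: -20/9 - 44/3*e1 - 22/3*e2 + 2*e12
Answer: -20/9 - 44/3*e1 - 22/3*e2 + 2*e12


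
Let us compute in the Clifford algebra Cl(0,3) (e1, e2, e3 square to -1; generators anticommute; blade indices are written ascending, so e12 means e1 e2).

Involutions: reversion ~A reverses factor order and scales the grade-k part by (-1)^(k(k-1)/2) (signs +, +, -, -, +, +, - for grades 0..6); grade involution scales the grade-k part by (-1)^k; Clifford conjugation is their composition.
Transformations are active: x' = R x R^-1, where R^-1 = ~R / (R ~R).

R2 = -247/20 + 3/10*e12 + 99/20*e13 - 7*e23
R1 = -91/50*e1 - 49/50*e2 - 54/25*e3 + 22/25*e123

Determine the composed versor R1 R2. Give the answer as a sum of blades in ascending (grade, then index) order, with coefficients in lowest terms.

Distribute over the terms of R1 (each basis-blade product reordered to ascending indices, repeated generators contracted through their squares):
(-91/50*e1) R2 = 22477/1000*e1 + 273/500*e2 + 9009/1000*e3 + 637/50*e123
(-49/50*e2) R2 = -147/500*e1 + 12103/1000*e2 - 343/50*e3 + 4851/1000*e123
(-54/25*e3) R2 = -2673/250*e1 + 378/25*e2 + 6669/250*e3 - 81/125*e123
(22/25*e123) R2 = 154/25*e1 + 1089/250*e2 - 33/125*e3 - 2717/250*e123
Summing the partial products and collecting blades:
Answer: 17651/1000*e1 + 257/8*e2 + 28561/1000*e3 + 243/40*e123


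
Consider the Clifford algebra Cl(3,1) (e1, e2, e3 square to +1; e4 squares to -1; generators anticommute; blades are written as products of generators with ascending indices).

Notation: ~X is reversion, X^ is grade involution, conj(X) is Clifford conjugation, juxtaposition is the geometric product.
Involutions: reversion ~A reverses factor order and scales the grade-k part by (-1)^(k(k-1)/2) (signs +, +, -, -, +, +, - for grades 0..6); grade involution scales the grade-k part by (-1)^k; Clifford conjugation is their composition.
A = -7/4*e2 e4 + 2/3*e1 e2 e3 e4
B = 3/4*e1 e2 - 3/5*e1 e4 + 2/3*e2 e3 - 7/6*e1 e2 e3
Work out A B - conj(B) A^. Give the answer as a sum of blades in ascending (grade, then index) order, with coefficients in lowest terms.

first term: -7/9*e4 - 21/20*e1 e2 + 125/144*e1 e4 - 2/5*e2 e3 - 5/3*e3 e4 + 49/24*e1 e3 e4
second term: 7/9*e4 - 21/20*e1 e2 + 253/144*e1 e4 + 2/5*e2 e3 - 2/3*e3 e4 - 49/24*e1 e3 e4
Answer: -14/9*e4 - 8/9*e1 e4 - 4/5*e2 e3 - e3 e4 + 49/12*e1 e3 e4


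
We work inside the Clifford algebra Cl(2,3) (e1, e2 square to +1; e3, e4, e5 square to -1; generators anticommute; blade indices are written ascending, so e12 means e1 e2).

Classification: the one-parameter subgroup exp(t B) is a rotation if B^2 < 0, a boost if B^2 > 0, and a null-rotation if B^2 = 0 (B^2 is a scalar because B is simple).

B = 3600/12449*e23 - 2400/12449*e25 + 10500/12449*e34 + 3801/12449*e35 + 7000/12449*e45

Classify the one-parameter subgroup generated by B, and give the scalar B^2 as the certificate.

B^2 term by term: the squares give (3600/12449)^2*(e23)^2 + (-2400/12449)^2*(e25)^2 + (10500/12449)^2*(e34)^2 + (3801/12449)^2*(e35)^2 + (7000/12449)^2*(e45)^2 = 12960000/154977601*(+1) + 5760000/154977601*(+1) + 110250000/154977601*(-1) + 14447601/154977601*(-1) + 49000000/154977601*(-1) = -1 (each basis 2-blade squares to minus the product of its generators' squares); cross terms between blades sharing an index anticommute and cancel; the commuting (index-disjoint) pairs give grade-4 terms 2*c*c'*(blade product), which cancel blade by blade — e2345: 50400000/154977601 - 50400000/154977601 = 0 — confirming B is simple. So B^2 = -1.
Answer: rotation, certificate B^2 = -1. The invariant at work: B^2 = -1 is unchanged by conjugation, hence its sign classifies the subgroup whatever basis B is written in.


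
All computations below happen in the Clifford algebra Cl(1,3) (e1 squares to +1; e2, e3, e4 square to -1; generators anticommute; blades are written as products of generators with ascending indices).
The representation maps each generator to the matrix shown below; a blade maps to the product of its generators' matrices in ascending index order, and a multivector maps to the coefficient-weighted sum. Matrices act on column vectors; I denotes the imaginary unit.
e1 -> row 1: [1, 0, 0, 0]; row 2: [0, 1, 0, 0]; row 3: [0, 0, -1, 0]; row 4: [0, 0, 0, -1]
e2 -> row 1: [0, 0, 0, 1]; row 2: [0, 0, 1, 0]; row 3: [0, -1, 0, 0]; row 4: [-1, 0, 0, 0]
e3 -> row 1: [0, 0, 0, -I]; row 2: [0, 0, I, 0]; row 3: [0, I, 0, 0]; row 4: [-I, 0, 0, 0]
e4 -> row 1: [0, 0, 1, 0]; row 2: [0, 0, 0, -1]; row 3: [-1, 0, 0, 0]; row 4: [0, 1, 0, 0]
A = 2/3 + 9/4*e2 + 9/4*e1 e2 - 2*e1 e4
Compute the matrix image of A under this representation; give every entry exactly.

Bivector images (products of the table entries): rho(e1 e2) = rho(e1)rho(e2) = row 1: [0, 0, 0, 1]; row 2: [0, 0, 1, 0]; row 3: [0, 1, 0, 0]; row 4: [1, 0, 0, 0]; rho(e1 e4) = rho(e1)rho(e4) = row 1: [0, 0, 1, 0]; row 2: [0, 0, 0, -1]; row 3: [1, 0, 0, 0]; row 4: [0, -1, 0, 0].
M = (2/3)*1 + (9/4)*rho(e2) + (9/4)*rho(e1 e2) + (-2)*rho(e1 e4), summed entrywise (1 is the identity matrix):
Answer: row 1: [2/3, 0, -2, 9/2]; row 2: [0, 2/3, 9/2, 2]; row 3: [-2, 0, 2/3, 0]; row 4: [0, 2, 0, 2/3]


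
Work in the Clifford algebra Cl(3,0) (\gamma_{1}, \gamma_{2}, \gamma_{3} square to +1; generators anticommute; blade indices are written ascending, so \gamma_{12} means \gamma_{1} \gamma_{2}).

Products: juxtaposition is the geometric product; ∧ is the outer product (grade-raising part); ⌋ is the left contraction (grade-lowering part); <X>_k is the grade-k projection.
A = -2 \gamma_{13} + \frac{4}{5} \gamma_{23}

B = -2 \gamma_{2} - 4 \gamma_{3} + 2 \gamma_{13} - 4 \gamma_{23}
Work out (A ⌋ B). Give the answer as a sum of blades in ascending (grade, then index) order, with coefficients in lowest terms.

step 1: \frac{36}{5}
Answer: \frac{36}{5}


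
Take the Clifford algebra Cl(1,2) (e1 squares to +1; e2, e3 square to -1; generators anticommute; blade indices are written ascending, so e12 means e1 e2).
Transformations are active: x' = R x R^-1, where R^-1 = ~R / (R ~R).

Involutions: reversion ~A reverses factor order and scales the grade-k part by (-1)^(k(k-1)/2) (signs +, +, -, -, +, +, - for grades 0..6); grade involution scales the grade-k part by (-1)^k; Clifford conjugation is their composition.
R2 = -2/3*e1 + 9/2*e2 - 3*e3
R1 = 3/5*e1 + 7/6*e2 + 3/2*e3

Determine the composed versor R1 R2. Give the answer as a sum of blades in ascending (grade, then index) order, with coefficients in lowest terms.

Distribute over the terms of R1 (each basis-blade product reordered to ascending indices, repeated generators contracted through their squares):
(3/5*e1) R2 = -2/5 + 27/10*e12 - 9/5*e13
(7/6*e2) R2 = -21/4 + 7/9*e12 - 7/2*e23
(3/2*e3) R2 = 9/2 + e13 - 27/4*e23
Summing the partial products and collecting blades:
Answer: -23/20 + 313/90*e12 - 4/5*e13 - 41/4*e23


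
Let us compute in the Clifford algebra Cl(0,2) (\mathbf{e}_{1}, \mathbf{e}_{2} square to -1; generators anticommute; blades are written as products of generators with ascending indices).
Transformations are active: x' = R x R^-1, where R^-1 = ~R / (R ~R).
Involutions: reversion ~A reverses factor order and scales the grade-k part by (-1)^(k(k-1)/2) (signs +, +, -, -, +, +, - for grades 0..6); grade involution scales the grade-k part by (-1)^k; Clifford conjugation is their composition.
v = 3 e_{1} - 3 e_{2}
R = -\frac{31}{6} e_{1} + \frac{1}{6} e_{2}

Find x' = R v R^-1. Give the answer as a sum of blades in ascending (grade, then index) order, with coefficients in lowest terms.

~R = -\frac{31}{6} e_{1} + \frac{1}{6} e_{2}, and R ~R = -\frac{481}{18}, so R^-1 = ~R / (-\frac{481}{18}).
R v = 16 + 15 e_{1} e_{2}
Answer: \frac{1533}{481} e_{1} + \frac{1347}{481} e_{2}


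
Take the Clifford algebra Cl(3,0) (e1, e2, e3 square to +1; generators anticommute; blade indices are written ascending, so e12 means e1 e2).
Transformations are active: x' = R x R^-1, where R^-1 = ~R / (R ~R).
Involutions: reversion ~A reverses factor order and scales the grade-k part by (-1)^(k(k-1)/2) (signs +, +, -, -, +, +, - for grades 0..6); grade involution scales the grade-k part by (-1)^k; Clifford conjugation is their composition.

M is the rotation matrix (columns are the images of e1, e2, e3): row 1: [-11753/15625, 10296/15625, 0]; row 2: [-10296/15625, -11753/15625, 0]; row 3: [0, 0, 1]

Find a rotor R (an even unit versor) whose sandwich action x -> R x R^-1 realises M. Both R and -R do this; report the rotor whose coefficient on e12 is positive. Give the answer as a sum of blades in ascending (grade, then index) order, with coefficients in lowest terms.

Method: write R = a + b12*e12 + b13*e13 + b23*e23 with a^2 + b12^2 + b13^2 + b23^2 = 1 (so R^-1 = ~R). Expanding the columns R e_j ~R gives tr M = 4a^2 - 1 and, from the antisymmetric part, M21 - M12 = -4a*b12, M13 - M31 = 4a*b13, M32 - M23 = -4a*b23.
Here tr M = -7881/15625, so a^2 = (1 + tr M)/4 = 1936/15625 and a = ±44/125. Taking a = 44/125: M21 - M12 = -20592/15625, M13 - M31 = 0, M32 - M23 = 0, giving b12 = 117/125, b13 = 0, b23 = 0, i.e. R = 44/125 + 117/125*e12.
Its e12 coefficient is already positive.
Answer: 44/125 + 117/125*e12. Sheet selection: the two-to-one cover makes ±R indistinguishable at the matrix level (trace -7881/15625), so uniqueness comes from the required sign on e12.


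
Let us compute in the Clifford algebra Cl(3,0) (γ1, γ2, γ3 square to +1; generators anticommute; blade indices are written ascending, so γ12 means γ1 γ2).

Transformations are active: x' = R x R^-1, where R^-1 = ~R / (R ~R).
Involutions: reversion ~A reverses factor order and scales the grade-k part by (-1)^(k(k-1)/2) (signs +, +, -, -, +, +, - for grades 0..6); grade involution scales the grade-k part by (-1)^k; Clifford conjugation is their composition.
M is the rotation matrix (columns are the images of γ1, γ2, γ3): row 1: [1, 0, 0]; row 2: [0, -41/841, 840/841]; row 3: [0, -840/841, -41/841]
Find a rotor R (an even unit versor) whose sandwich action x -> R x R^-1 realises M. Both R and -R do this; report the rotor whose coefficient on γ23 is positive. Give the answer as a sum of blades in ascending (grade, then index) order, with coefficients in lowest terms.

Method: write R = a + b12*γ12 + b13*γ13 + b23*γ23 with a^2 + b12^2 + b13^2 + b23^2 = 1 (so R^-1 = ~R). Expanding the columns R e_j ~R gives tr M = 4a^2 - 1 and, from the antisymmetric part, M21 - M12 = -4a*b12, M13 - M31 = 4a*b13, M32 - M23 = -4a*b23.
Here tr M = 759/841, so a^2 = (1 + tr M)/4 = 400/841 and a = ±20/29. Taking a = 20/29: M21 - M12 = 0, M13 - M31 = 0, M32 - M23 = -1680/841, giving b12 = 0, b13 = 0, b23 = 21/29, i.e. R = 20/29 + 21/29*γ23.
Its γ23 coefficient is already positive.
Answer: 20/29 + 21/29*γ23. Why the constraint matters: R and -R act identically through the sandwich — M has trace 759/841 either way — so only the sign condition on γ23 picks one of the two preimages.


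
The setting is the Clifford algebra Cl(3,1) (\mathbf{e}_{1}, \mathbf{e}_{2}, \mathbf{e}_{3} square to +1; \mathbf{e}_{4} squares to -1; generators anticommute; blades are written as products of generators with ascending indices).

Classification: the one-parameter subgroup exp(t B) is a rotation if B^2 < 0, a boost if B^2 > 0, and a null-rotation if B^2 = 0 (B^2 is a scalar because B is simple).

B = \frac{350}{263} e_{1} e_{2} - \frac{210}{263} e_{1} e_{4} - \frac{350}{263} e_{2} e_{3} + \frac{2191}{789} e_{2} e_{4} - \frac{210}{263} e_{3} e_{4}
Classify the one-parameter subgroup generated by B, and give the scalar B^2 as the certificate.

B^2 term by term: the squares give (\frac{350}{263})^2*(e_{1} e_{2})^2 + (-\frac{210}{263})^2*(e_{1} e_{4})^2 + (-\frac{350}{263})^2*(e_{2} e_{3})^2 + (\frac{2191}{789})^2*(e_{2} e_{4})^2 + (-\frac{210}{263})^2*(e_{3} e_{4})^2 = \frac{122500}{69169}*(-1) + \frac{44100}{69169}*(+1) + \frac{122500}{69169}*(-1) + \frac{4800481}{622521}*(+1) + \frac{44100}{69169}*(+1) = \frac{49}{9} (each basis 2-blade squares to minus the product of its generators' squares); cross terms between blades sharing an index anticommute and cancel; the commuting (index-disjoint) pairs give grade-4 terms 2*c*c'*(blade product), which cancel blade by blade — e_{1} e_{2} e_{3} e_{4}: -\frac{147000}{69169} + \frac{147000}{69169} = 0 — confirming B is simple. So B^2 = \frac{49}{9}.
Answer: boost, certificate B^2 = \frac{49}{9}. Because \frac{49}{9} is invariant under every versor sandwich, the classification follows from its sign alone.


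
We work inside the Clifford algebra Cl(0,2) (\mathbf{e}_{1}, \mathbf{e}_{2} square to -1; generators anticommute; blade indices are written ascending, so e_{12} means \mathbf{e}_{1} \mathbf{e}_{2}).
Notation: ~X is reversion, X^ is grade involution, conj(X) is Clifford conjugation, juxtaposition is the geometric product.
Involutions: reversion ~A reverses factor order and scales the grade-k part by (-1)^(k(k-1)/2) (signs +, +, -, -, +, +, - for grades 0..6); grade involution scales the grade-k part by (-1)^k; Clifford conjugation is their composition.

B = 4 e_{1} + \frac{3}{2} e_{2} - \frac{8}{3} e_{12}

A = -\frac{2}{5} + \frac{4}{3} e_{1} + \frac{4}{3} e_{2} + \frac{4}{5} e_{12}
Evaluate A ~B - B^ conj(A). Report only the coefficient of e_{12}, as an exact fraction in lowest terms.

first term: -\frac{142}{15} + \frac{34}{45} e_{1} - \frac{43}{45} e_{2} - \frac{22}{5} e_{12}
second term: -\frac{142}{15} - \frac{34}{45} e_{1} + \frac{43}{45} e_{2} + \frac{22}{5} e_{12}
Answer: -\frac{44}{5}


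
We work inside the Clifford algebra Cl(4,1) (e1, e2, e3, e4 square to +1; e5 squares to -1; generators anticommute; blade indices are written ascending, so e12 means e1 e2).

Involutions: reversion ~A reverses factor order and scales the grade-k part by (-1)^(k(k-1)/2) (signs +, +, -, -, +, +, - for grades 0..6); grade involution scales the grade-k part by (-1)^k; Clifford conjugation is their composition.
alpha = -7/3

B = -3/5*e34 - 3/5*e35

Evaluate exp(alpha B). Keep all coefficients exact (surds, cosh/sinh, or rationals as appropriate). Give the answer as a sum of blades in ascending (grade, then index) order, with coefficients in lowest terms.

B^2 term by term: the squares give (-3/5)^2*(e34)^2 + (-3/5)^2*(e35)^2 = 9/25*(-1) + 9/25*(+1) = 0 (each basis 2-blade squares to minus the product of its generators' squares); cross terms between blades sharing an index anticommute and cancel. So B^2 = 0.
B^2 = 0, hence only two terms survive: exp(alpha B) = 1 + alpha B (parabolic case).
Answer: 1 + 7/5*e34 + 7/5*e35


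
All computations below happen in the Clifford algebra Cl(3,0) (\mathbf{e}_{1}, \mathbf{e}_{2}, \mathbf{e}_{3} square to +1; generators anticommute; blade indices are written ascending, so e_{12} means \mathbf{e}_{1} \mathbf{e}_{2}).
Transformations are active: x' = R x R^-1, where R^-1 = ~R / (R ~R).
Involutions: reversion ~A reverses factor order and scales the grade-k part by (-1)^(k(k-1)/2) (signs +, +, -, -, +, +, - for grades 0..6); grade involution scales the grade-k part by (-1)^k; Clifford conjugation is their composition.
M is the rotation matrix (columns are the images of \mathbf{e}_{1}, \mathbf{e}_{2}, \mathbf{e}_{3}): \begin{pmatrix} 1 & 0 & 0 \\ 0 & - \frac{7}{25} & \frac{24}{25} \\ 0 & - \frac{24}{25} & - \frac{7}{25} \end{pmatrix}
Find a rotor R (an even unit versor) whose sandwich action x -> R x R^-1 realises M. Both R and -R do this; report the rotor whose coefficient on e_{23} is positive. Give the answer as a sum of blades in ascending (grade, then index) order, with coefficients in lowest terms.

Method: write R = a + b12*e_{12} + b13*e_{13} + b23*e_{23} with a^2 + b12^2 + b13^2 + b23^2 = 1 (so R^-1 = ~R). Expanding the columns R e_j ~R gives tr M = 4a^2 - 1 and, from the antisymmetric part, M21 - M12 = -4a*b12, M13 - M31 = 4a*b13, M32 - M23 = -4a*b23.
Here tr M = \frac{11}{25}, so a^2 = (1 + tr M)/4 = \frac{9}{25} and a = ±\frac{3}{5}. Taking a = \frac{3}{5}: M21 - M12 = 0, M13 - M31 = 0, M32 - M23 = -\frac{48}{25}, giving b12 = 0, b13 = 0, b23 = \frac{4}{5}, i.e. R = \frac{3}{5} + \frac{4}{5} e_{23}.
Its e_{23} coefficient is already positive.
Answer: \frac{3}{5} + \frac{4}{5} e_{23}. Why the constraint matters: R and -R act identically through the sandwich — M has trace \frac{11}{25} either way — so only the sign condition on e_{23} picks one of the two preimages.


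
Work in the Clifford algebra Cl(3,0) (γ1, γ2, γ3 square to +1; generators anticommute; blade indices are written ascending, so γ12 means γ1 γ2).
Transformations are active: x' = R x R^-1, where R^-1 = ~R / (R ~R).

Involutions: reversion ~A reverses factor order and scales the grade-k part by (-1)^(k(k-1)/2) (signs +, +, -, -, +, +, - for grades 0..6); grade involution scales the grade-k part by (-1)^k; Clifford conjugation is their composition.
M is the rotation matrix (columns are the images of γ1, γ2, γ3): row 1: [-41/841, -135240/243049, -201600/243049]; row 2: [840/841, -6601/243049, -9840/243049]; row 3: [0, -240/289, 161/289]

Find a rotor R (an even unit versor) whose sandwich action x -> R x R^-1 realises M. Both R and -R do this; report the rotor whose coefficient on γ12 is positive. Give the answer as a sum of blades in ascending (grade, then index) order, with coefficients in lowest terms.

Method: write R = a + b12*γ12 + b13*γ13 + b23*γ23 with a^2 + b12^2 + b13^2 + b23^2 = 1 (so R^-1 = ~R). Expanding the columns R e_j ~R gives tr M = 4a^2 - 1 and, from the antisymmetric part, M21 - M12 = -4a*b12, M13 - M31 = 4a*b13, M32 - M23 = -4a*b23.
Here tr M = 116951/243049, so a^2 = (1 + tr M)/4 = 90000/243049 and a = ±300/493. Taking a = 300/493: M21 - M12 = 378000/243049, M13 - M31 = -201600/243049, M32 - M23 = -192000/243049, giving b12 = -315/493, b13 = -168/493, b23 = 160/493, i.e. R = 300/493 - 315/493*γ12 - 168/493*γ13 + 160/493*γ23.
Its γ12 coefficient is negative, so report the other preimage -R.
Answer: -300/493 + 315/493*γ12 + 168/493*γ13 - 160/493*γ23. Sheet selection: the two-to-one cover makes ±R indistinguishable at the matrix level (trace 116951/243049), so uniqueness comes from the required sign on γ12.


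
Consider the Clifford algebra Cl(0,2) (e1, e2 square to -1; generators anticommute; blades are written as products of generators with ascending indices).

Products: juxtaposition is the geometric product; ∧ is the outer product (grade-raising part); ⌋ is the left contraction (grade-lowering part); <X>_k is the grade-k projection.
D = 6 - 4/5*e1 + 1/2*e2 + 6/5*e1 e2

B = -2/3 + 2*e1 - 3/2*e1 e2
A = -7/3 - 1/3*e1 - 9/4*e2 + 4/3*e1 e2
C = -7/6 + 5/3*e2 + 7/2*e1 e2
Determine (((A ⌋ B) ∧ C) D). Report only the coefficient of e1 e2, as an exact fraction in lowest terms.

step 1: 38/9 - 31/24*e1 - 1/2*e2 + 7/2*e1 e2
step 2: -133/27 + 217/144*e1 + 823/108*e2 + 205/24*e1 e2
step 3: -45803/1080 + 38569/2160*e1 + 37387/1080*e2 + 45091/864*e1 e2
Answer: 45091/864


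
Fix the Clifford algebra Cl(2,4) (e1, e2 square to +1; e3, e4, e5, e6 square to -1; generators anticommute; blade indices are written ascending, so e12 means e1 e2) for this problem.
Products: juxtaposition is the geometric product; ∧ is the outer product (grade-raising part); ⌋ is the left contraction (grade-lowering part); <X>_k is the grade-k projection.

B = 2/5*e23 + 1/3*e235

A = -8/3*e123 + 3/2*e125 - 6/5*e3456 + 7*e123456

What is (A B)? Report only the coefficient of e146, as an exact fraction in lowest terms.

step 1: -16/15*e1 - 1/2*e13 - 8/9*e15 + 3/5*e135 + 7/3*e146 - 2/5*e246 + 14/5*e1456 - 12/25*e2456
Answer: 7/3


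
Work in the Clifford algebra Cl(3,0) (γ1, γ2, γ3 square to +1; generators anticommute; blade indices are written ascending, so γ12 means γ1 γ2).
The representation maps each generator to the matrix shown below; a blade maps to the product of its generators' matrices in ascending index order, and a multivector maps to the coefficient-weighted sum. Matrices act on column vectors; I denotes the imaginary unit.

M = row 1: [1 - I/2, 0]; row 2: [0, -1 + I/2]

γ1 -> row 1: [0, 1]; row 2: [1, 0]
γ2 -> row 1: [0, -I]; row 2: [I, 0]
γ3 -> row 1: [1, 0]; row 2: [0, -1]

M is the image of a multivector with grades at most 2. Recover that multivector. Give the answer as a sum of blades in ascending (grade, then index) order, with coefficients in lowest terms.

Method: 1, rho(γ1), rho(γ2), rho(γ3) form a trace-orthogonal basis of the 2x2 complex matrices (tr(X Y) = 2 if X = Y, else 0), so M = m0*1 + m1*rho(γ1) + m2*rho(γ2) + m3*rho(γ3) with m0 = tr(M)/2 = 0, m1 = tr(M rho(γ1))/2 = 0, m2 = tr(M rho(γ2))/2 = 0, m3 = tr(M rho(γ3))/2 = 1 - I/2.
Multiplying table entries, the bivector images are rho(γ12) = I*rho(γ3), rho(γ13) = -I*rho(γ2), rho(γ23) = I*rho(γ1); with real blade coefficients the real parts of m0..m3 are the coefficients of 1, γ1, γ2, γ3 and the imaginary parts give the bivectors (γ23: Im m1, γ13: -Im m2, γ12: Im m3).
Answer: γ3 - 1/2*γ12


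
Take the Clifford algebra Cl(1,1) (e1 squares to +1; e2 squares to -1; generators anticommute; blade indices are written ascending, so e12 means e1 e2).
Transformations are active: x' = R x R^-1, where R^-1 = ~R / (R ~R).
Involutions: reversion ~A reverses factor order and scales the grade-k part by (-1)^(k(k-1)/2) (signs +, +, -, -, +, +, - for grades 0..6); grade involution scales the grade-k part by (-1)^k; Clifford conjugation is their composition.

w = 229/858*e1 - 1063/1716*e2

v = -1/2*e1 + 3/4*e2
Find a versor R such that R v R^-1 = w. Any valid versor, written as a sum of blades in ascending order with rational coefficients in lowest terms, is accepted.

R = v + w = -100/429*e1 + 56/429*e2 works: the equal norms (-5/16) guarantee its sandwich swaps v into w.
Answer: -100/429*e1 + 56/429*e2


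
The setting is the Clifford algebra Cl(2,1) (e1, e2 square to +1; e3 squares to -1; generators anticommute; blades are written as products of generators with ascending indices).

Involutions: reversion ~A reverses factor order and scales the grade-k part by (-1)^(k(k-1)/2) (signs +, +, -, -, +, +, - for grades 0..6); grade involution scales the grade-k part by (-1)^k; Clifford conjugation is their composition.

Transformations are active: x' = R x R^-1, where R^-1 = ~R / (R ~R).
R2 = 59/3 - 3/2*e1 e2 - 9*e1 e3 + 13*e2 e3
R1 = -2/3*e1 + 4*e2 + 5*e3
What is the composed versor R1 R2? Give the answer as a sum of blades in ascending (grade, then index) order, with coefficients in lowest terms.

Distribute over the terms of R1 (each basis-blade product reordered to ascending indices, repeated generators contracted through their squares):
(-2/3*e1) R2 = -118/9*e1 + e2 + 6*e3 - 26/3*e1 e2 e3
(4*e2) R2 = 6*e1 + 236/3*e2 + 52*e3 + 36*e1 e2 e3
(5*e3) R2 = -45*e1 + 65*e2 + 295/3*e3 - 15/2*e1 e2 e3
Summing the partial products and collecting blades:
Answer: -469/9*e1 + 434/3*e2 + 469/3*e3 + 119/6*e1 e2 e3


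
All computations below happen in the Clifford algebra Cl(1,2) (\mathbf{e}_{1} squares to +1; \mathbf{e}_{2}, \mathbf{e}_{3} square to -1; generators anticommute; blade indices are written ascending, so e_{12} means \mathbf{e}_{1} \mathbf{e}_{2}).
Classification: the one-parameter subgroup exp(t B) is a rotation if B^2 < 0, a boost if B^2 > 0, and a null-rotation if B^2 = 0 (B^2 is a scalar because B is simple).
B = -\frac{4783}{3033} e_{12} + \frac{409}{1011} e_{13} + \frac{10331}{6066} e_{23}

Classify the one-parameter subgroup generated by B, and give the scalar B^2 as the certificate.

B^2 term by term: the squares give (-\frac{4783}{3033})^2*(e_{12})^2 + (\frac{409}{1011})^2*(e_{13})^2 + (\frac{10331}{6066})^2*(e_{23})^2 = \frac{22877089}{9199089}*(+1) + \frac{167281}{1022121}*(+1) + \frac{106729561}{36796356}*(-1) = -\frac{1}{4} (each basis 2-blade squares to minus the product of its generators' squares); cross terms between blades sharing an index anticommute and cancel. So B^2 = -\frac{1}{4}.
Answer: rotation, certificate B^2 = -\frac{1}{4}. One invariant decides it: the square -\frac{1}{4} survives every conjugation, and its sign is exactly the classification.


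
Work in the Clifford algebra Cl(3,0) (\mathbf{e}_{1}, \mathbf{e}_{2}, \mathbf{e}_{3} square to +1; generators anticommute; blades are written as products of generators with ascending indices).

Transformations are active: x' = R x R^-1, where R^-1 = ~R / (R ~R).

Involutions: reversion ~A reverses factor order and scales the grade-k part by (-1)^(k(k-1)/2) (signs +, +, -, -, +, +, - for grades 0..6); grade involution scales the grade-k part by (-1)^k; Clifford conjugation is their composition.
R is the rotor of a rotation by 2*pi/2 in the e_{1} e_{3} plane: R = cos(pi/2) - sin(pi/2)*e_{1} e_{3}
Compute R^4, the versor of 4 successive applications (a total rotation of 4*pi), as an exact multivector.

Rotor phase runs at HALF the rotation angle; powers of one rotor simply add phase, so after 4 steps in e_{1} e_{3} the phase is 4*pi/2 = 2 \pi and R^4 = cos(2 \pi) - sin(2 \pi)*e_{1} e_{3}.
cos(2 \pi) = 1 and sin(2 \pi) = 0, so R^4 = 1. The total rotation 4*pi is 2 full turns, so every vector returns to itself, yet the rotor is +1, back on the identity sheet (an even number of 2*pi turns).
Answer: 1


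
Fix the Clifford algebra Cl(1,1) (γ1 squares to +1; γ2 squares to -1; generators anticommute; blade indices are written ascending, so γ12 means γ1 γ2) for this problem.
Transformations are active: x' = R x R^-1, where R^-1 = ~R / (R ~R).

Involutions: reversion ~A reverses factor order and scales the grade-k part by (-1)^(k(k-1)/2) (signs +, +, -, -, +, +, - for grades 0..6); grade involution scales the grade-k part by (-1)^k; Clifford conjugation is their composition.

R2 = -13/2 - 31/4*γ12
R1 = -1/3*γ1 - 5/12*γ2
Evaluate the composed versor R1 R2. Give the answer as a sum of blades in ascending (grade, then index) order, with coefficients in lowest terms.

Distribute over the terms of R1 (each basis-blade product reordered to ascending indices, repeated generators contracted through their squares):
(-1/3*γ1) R2 = 13/6*γ1 + 31/12*γ2
(-5/12*γ2) R2 = 155/48*γ1 + 65/24*γ2
Summing the partial products and collecting blades:
Answer: 259/48*γ1 + 127/24*γ2


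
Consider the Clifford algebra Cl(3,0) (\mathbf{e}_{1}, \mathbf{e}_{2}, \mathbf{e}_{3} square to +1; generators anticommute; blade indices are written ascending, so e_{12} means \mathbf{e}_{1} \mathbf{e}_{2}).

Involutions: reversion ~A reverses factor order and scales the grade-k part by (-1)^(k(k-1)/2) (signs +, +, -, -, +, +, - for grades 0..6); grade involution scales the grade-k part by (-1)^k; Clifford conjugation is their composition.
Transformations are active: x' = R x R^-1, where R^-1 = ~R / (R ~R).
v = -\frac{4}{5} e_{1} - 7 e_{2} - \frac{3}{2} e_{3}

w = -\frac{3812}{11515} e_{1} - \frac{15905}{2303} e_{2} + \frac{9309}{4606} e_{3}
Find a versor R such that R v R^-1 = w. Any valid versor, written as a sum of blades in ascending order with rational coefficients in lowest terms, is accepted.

Take R = v + w = -\frac{13024}{11515} e_{1} - \frac{32026}{2303} e_{2} + \frac{1200}{2303} e_{3}. Because q(v) = q(w) = \frac{5189}{100}, conjugation by R sends v exactly to w.
Answer: -\frac{13024}{11515} e_{1} - \frac{32026}{2303} e_{2} + \frac{1200}{2303} e_{3}


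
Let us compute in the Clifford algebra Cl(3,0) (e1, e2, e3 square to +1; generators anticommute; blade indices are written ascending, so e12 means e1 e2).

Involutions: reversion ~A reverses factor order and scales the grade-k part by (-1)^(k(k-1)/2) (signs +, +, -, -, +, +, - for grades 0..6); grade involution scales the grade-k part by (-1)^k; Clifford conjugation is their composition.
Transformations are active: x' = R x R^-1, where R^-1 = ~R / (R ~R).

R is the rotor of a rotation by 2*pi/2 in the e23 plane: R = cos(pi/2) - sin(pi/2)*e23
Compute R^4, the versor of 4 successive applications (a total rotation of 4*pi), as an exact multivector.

Because a rotor carries half the rotation angle, composing 4 copies of this e23-plane rotor multiplies the phase: 4*(pi/2) = 2*pi, hence R^4 = cos(2*pi) - sin(2*pi)*e23.
cos(2*pi) = 1 and sin(2*pi) = 0, so R^4 = 1. The total rotation 4*pi is 2 full turns, so every vector returns to itself, yet the rotor is +1, back on the identity sheet (an even number of 2*pi turns).
Answer: 1


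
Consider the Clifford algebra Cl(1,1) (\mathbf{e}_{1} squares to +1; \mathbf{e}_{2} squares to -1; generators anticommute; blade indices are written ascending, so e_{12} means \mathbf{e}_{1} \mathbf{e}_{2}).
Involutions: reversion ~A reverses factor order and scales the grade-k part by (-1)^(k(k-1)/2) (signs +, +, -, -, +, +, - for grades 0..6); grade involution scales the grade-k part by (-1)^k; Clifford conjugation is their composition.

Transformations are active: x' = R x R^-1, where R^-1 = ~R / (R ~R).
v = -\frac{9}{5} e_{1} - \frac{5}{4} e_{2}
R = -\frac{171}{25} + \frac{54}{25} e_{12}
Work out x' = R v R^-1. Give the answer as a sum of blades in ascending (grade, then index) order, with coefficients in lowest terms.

~R = -\frac{171}{25} - \frac{54}{25} e_{12}, and R ~R = \frac{1053}{25}, so R^-1 = ~R / (\frac{1053}{25}).
R v = \frac{3753}{250} e_{1} + \frac{6219}{500} e_{2}
Answer: -\frac{4998}{1625} e_{1} - \frac{18133}{6500} e_{2}


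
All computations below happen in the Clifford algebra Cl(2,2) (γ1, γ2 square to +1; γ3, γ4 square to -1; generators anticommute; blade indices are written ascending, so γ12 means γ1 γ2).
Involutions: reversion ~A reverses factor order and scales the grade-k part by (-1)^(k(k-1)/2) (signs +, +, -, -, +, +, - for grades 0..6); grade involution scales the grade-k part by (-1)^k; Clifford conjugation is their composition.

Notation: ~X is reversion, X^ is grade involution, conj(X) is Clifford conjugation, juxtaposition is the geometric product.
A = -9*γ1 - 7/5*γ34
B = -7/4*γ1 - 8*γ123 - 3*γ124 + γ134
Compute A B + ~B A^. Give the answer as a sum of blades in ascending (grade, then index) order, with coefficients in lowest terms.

first term: 63/4 + 7/5*γ1 + 72*γ23 + 27*γ24 - 9*γ34 - 21/5*γ123 + 56/5*γ124 + 49/20*γ134
second term: -63/4 - 7/5*γ1 + 72*γ23 + 27*γ24 - 9*γ34 - 21/5*γ123 + 56/5*γ124 + 49/20*γ134
Answer: 144*γ23 + 54*γ24 - 18*γ34 - 42/5*γ123 + 112/5*γ124 + 49/10*γ134


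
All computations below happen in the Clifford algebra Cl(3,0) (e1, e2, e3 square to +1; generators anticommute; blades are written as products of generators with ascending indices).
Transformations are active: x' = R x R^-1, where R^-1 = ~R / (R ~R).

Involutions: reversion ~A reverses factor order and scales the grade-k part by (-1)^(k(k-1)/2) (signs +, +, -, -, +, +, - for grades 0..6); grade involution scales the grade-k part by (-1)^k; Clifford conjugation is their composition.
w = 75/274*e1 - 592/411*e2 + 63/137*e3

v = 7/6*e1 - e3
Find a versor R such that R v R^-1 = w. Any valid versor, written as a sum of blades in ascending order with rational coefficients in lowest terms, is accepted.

Equal squares first: v^2 = w^2 = 85/36. Then v + w = 592/411*e1 - 592/411*e2 - 74/137*e3 is a versor taking v to w, provided it is invertible.
Answer: 592/411*e1 - 592/411*e2 - 74/137*e3


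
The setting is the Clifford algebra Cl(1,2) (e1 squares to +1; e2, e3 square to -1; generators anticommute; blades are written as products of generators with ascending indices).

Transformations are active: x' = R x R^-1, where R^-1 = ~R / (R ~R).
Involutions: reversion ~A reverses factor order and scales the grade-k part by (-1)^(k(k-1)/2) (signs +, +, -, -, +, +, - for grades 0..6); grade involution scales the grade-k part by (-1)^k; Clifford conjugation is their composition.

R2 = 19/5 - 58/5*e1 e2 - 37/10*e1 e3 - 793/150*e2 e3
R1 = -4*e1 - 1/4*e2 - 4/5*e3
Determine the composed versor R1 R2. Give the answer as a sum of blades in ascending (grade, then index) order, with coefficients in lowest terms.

Distribute over the terms of R1 (each basis-blade product reordered to ascending indices, repeated generators contracted through their squares):
(-4*e1) R2 = -76/5*e1 + 232/5*e2 + 74/5*e3 + 1586/75*e1 e2 e3
(-1/4*e2) R2 = 29/10*e1 - 19/20*e2 - 793/600*e3 - 37/40*e1 e2 e3
(-4/5*e3) R2 = 74/25*e1 + 1586/375*e2 - 76/25*e3 + 232/25*e1 e2 e3
Summing the partial products and collecting blades:
Answer: -467/50*e1 + 74519/1500*e2 + 6263/600*e3 + 17701/600*e1 e2 e3


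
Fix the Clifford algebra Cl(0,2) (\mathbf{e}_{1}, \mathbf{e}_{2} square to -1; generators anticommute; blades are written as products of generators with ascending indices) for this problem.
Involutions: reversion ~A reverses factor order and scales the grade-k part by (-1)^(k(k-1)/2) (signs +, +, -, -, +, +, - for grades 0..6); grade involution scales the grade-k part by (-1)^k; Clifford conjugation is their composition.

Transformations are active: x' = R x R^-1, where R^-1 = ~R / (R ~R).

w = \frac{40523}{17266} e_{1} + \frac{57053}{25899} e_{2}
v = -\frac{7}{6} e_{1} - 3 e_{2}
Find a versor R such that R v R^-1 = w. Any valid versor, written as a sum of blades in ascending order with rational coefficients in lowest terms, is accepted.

Take R = v + w = \frac{30569}{25899} e_{1} - \frac{20644}{25899} e_{2}. Because q(v) = q(w) = -\frac{373}{36}, conjugation by R sends v exactly to w.
Answer: \frac{30569}{25899} e_{1} - \frac{20644}{25899} e_{2}
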